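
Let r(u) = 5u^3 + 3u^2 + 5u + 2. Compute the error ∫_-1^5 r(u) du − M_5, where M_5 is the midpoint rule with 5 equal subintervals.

23.76

Exact integral: ∫_-1^5 r(u) du = 978.
M_5 = 954.24.
Error = 978 − 954.24 = 23.76.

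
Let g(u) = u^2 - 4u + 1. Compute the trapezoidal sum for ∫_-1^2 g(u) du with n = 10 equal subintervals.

0.045

Δu = (2 − (-1))/10 = 0.3.
g(-1) = 6, g(-0.7) = 4.29, g(-0.4) = 2.76, g(-0.1) = 1.41, g(0.2) = 0.24, g(0.5) = -0.75, g(0.8) = -1.56, g(1.1) = -2.19, g(1.4) = -2.64, g(1.7) = -2.91, g(2) = -3.
T_10 = (Δu/2)·[g(u_0) + 2g(u_1) + ... + 2g(u_{9}) + g(u_10)].
Sum = 0.045.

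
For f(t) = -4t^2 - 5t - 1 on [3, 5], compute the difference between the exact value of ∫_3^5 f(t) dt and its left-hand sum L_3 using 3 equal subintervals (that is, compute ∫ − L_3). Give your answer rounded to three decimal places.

-24.074

Exact integral: ∫_3^5 f(t) dt ≈ -172.66667.
L_3 ≈ -148.59259.
Error ≈ -172.66667 − (-148.59259) ≈ -24.074.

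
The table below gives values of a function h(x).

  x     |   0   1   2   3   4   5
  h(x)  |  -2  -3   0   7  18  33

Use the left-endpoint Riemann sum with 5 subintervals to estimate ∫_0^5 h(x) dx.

20

Δx = 1.
Sum = 1·[(-2) + (-3) + 0 + 7 + 18] = 20.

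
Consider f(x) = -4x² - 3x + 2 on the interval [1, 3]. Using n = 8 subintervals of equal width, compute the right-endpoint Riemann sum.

-47.5

Δx = (3 − 1)/8 = 0.25.
Right endpoints: 1.25, 1.5, 1.75, 2, 2.25, 2.5, 2.75, 3.
f(1.25) = -8, f(1.5) = -11.5, f(1.75) = -15.5, f(2) = -20, f(2.25) = -25, f(2.5) = -30.5, f(2.75) = -36.5, f(3) = -43.
Sum = Δx · [f(1.25) + f(1.5) + f(1.75) + ...].
Sum = -47.5.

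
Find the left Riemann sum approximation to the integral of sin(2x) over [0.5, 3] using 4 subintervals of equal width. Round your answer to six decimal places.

Δx = (3 − 0.5)/4 = 0.625.
Left endpoints: 0.5, 1.125, 1.75, 2.375.
f(0.5) ≈ 0.841471, f(1.125) ≈ 0.778073, f(1.75) ≈ -0.350783, f(2.375) ≈ -0.999293.
Sum = Δx · [f(0.5) + f(1.125) + f(1.75) + f(2.375)].
Sum ≈ 0.168418.

0.168418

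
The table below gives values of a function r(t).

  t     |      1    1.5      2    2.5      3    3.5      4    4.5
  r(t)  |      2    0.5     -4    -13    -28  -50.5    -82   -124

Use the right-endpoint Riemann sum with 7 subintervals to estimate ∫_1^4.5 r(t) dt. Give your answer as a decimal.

Δt = 0.5.
Sum = 0.5·[0.5 + (-4) + (-13) + (-28) + (-50.5) + (-82) + (-124)] = -150.5.

-150.5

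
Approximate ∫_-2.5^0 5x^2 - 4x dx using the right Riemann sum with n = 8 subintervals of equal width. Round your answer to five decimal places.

Δx = (0 − (-2.5))/8 = 0.3125.
Right endpoints: -2.1875, -1.875, -1.5625, -1.25, -0.9375, -0.625, -0.3125, 0.
f(-2.1875) = 32.67578125, f(-1.875) = 25.078125, f(-1.5625) = 18.45703125, f(-1.25) = 12.8125, f(-0.9375) = 8.14453125, f(-0.625) = 4.453125, f(-0.3125) = 1.73828125, f(0) = 0.
Sum = Δx · [f(-2.1875) + f(-1.875) + f(-1.5625) + ...].
Sum ≈ 32.29980.

32.29980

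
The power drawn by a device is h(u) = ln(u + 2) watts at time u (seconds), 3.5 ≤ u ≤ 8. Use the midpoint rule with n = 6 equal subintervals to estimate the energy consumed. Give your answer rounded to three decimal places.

Δu = (8 − 3.5)/6 = 0.75.
Midpoints: 3.875, 4.625, 5.375, 6.125, 6.875, 7.625.
h(3.875) ≈ 1.771, h(4.625) ≈ 1.891, h(5.375) ≈ 1.998, h(6.125) ≈ 2.095, h(6.875) ≈ 2.183, h(7.625) ≈ 2.264.
Sum = Δu · [h(3.875) + h(4.625) + h(5.375) + ...].
Sum ≈ 9.152.

9.152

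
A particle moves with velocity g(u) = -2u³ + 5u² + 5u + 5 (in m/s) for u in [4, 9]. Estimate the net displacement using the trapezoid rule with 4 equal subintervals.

Δu = (9 − 4)/4 = 1.25.
g(4) = -23, g(5.25) = -120.34375, g(6.5) = -300.5, g(7.75) = -586.90625, g(9) = -1003.
T_4 = (Δu/2)·[g(u_0) + 2g(u_1) + 2g(u_2) + 2g(u_3) + g(u_4)].
Sum = -1900.9375.

-1900.9375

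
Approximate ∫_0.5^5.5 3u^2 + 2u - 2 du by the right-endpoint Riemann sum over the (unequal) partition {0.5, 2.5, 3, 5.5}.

308.375

Subinterval widths: 2, 0.5, 2.5.
Right endpoints: 2.5, 3, 5.5.
f(2.5) = 21.75, f(3) = 31, f(5.5) = 99.75.
Sum = Σ Δu_i · f(u_i).
Sum = 308.375.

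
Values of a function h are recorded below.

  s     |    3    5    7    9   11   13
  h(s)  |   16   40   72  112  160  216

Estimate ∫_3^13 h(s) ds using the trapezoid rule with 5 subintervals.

Δs = 2.
T_5 = (2/2)·[16 + 2·40 + 2·72 + 2·112 + 2·160 + 216] = 1000.

1000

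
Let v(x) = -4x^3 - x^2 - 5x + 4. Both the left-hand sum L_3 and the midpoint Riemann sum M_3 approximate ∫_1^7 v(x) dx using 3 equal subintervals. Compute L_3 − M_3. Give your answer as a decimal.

1152

L_3 = -1360.
M_3 = -2512.
L_3 − M_3 = 1152.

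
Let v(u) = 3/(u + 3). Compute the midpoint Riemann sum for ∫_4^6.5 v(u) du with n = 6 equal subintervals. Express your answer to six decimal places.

Δu = (6.5 − 4)/6 = 5/12.
Midpoints: 101/24, 4.625, 121/24, 131/24, 5.875, 151/24.
v(101/24) = 72/173, v(4.625) = 24/61, v(121/24) = 72/193, v(131/24) = 72/203, v(5.875) = 24/71, v(151/24) = 72/223.
Sum = Δu · [v(101/24) + v(4.625) + v(121/24) + ...].
Sum ≈ 0.915943.

0.915943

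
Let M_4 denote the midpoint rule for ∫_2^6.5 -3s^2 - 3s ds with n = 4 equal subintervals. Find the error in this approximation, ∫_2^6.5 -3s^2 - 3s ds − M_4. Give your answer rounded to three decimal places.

Exact integral: ∫_2^6.5 f(s) ds = -324.
M_4 ≈ -322.57617.
Error ≈ -324 − (-322.57617) ≈ -1.424.

-1.424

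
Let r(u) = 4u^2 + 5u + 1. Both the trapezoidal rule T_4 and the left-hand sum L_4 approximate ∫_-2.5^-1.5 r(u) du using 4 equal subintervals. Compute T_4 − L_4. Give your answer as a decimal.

T_4 = 7.375.
L_4 = 8.75.
T_4 − L_4 = -1.375.

-1.375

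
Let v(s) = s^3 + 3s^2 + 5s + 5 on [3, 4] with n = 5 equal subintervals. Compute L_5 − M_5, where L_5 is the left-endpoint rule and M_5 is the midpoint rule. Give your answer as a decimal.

L_5 = 97.04.
M_5 = 103.205.
L_5 − M_5 = -6.165.

-6.165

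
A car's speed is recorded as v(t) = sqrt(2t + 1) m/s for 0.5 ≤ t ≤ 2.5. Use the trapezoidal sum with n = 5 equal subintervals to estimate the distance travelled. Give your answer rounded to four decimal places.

Δt = (2.5 − 0.5)/5 = 0.4.
v(0.5) ≈ 1.4142, v(0.9) ≈ 1.6733, v(1.3) ≈ 1.8974, v(1.7) ≈ 2.0976, v(2.1) ≈ 2.2804, v(2.5) ≈ 2.4495.
T_5 = (Δt/2)·[v(t_0) + 2v(t_1) + ... + 2v(t_{4}) + v(t_5)].
Sum ≈ 3.9522.

3.9522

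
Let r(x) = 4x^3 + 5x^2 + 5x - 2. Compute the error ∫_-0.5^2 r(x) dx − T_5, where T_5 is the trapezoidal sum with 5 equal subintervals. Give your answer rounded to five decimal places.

-1.45833

Exact integral: ∫_-0.5^2 r(x) dx ≈ 33.8541667.
T_5 = 35.3125.
Error ≈ 33.8541667 − 35.3125 ≈ -1.45833.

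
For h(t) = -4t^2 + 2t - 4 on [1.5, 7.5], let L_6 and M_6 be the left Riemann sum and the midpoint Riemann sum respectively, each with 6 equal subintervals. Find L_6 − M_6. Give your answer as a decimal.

L_6 = -430.
M_6 = -526.
L_6 − M_6 = 96.

96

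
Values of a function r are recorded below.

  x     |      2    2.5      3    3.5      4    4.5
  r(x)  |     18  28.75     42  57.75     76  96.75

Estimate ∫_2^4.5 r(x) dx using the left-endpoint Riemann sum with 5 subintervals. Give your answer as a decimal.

Δx = 0.5.
Sum = 0.5·[18 + 28.75 + 42 + 57.75 + 76] = 111.25.

111.25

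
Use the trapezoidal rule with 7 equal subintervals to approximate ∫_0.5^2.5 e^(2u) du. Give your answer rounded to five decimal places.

74.81898

Δu = (2.5 − 0.5)/7 = 2/7.
f(0.5) ≈ 2.71828, f(11/14) ≈ 4.81352, f(15/14) ≈ 8.52376, f(19/14) ≈ 15.09382, f(23/14) ≈ 26.72807, f(27/14) ≈ 47.32993, f(31/14) ≈ 83.81160, f(2.5) ≈ 148.41316.
T_7 = (Δu/2)·[f(u_0) + 2f(u_1) + ... + 2f(u_{6}) + f(u_7)].
Sum ≈ 74.81898.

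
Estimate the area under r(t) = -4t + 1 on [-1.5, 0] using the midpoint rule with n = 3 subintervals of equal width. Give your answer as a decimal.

Δt = (0 − (-1.5))/3 = 0.5.
Midpoints: -1.25, -0.75, -0.25.
r(-1.25) = 6, r(-0.75) = 4, r(-0.25) = 2.
Sum = Δt · [r(-1.25) + r(-0.75) + r(-0.25)].
Sum = 6.

6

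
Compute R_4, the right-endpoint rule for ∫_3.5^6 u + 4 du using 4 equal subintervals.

Δu = (6 − 3.5)/4 = 0.625.
Right endpoints: 4.125, 4.75, 5.375, 6.
f(4.125) = 8.125, f(4.75) = 8.75, f(5.375) = 9.375, f(6) = 10.
Sum = Δu · [f(4.125) + f(4.75) + f(5.375) + f(6)].
Sum = 22.65625.

22.65625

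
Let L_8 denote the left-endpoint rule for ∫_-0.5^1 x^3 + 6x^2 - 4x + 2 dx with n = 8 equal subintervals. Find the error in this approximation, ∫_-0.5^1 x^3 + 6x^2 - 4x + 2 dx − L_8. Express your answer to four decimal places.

-0.0945

Exact integral: ∫_-0.5^1 f(x) dx = 3.984375.
L_8 ≈ 4.078857.
Error ≈ 3.984375 − 4.078857 ≈ -0.0945.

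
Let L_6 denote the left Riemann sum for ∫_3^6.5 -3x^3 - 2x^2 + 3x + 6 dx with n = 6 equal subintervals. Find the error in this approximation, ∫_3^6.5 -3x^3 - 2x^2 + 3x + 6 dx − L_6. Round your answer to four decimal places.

-224.1225

Exact integral: ∫_3^6.5 f(x) dx ≈ -1372.255208.
L_6 ≈ -1148.132668.
Error ≈ -1372.255208 − (-1148.132668) ≈ -224.1225.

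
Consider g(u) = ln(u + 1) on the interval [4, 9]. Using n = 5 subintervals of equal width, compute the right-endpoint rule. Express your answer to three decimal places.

10.317

Δu = (9 − 4)/5 = 1.
Right endpoints: 5, 6, 7, 8, 9.
g(5) ≈ 1.792, g(6) ≈ 1.946, g(7) ≈ 2.079, g(8) ≈ 2.197, g(9) ≈ 2.303.
Sum = Δu · [g(5) + g(6) + g(7) + g(8) + g(9)].
Sum ≈ 10.317.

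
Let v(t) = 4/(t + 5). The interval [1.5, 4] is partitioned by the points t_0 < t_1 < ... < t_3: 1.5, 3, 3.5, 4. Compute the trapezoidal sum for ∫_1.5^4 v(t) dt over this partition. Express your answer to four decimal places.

1.3079

Subinterval widths: 1.5, 0.5, 0.5.
v(1.5) = 8/13, v(3) = 0.5, v(3.5) = 8/17, v(4) = 4/9.
On each subinterval the trapezoid contributes (Δt_i/2)·[v(t_{i-1}) + v(t_i)].
Sum ≈ 1.3079.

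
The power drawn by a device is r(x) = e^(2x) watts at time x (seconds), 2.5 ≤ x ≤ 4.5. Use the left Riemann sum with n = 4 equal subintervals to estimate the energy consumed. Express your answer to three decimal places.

Δx = (4.5 − 2.5)/4 = 0.5.
Left endpoints: 2.5, 3, 3.5, 4.
r(2.5) ≈ 148.413, r(3) ≈ 403.429, r(3.5) ≈ 1096.633, r(4) ≈ 2980.958.
Sum = Δx · [r(2.5) + r(3) + r(3.5) + r(4)].
Sum ≈ 2314.717.

2314.717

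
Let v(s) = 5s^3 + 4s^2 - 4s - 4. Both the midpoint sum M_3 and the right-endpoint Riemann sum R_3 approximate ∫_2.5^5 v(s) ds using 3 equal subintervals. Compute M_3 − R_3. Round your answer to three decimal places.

-281.098

M_3 ≈ 822.03848.
R_3 ≈ 1103.13657.
M_3 − R_3 ≈ -281.098.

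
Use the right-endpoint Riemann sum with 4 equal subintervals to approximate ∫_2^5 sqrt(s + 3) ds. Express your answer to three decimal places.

Δs = (5 − 2)/4 = 0.75.
Right endpoints: 2.75, 3.5, 4.25, 5.
f(2.75) ≈ 2.398, f(3.5) ≈ 2.550, f(4.25) ≈ 2.693, f(5) ≈ 2.828.
Sum = Δs · [f(2.75) + f(3.5) + f(4.25) + f(5)].
Sum ≈ 7.851.

7.851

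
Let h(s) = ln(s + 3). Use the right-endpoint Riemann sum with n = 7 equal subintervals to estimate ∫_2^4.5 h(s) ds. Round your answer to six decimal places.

4.636279

Δs = (4.5 − 2)/7 = 5/14.
Right endpoints: 33/14, 19/7, 43/14, 24/7, 53/14, 29/7, 4.5.
h(33/14) ≈ 1.678431, h(19/7) ≈ 1.742969, h(43/14) ≈ 1.803594, h(24/7) ≈ 1.860752, h(53/14) ≈ 1.914820, h(29/7) ≈ 1.966113, h(4.5) ≈ 2.014903.
Sum = Δs · [h(33/14) + h(19/7) + h(43/14) + ...].
Sum ≈ 4.636279.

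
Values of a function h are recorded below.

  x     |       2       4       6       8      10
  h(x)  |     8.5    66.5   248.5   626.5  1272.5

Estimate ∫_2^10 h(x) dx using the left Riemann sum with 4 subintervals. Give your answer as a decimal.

1900

Δx = 2.
Sum = 2·[8.5 + 66.5 + 248.5 + 626.5] = 1900.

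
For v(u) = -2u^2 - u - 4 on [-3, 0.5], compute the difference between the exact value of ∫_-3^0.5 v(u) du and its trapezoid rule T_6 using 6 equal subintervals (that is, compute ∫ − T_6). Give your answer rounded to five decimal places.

0.39699

Exact integral: ∫_-3^0.5 v(u) du ≈ -27.7083333.
T_6 ≈ -28.1053241.
Error ≈ -27.7083333 − (-28.1053241) ≈ 0.39699.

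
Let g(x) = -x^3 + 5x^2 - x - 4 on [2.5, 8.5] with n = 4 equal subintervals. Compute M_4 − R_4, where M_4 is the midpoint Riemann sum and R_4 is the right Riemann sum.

244.6875

M_4 = -341.8125.
R_4 = -586.5.
M_4 − R_4 = 244.6875.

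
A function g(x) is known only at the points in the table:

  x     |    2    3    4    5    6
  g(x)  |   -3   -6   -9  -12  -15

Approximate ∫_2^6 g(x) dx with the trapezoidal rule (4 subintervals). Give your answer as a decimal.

-36

Δx = 1.
T_4 = (1/2)·[(-3) + 2·(-6) + 2·(-9) + 2·(-12) + (-15)] = -36.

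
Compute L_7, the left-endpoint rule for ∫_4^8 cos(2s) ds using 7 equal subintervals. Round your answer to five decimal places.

-0.33551

Δs = (8 − 4)/7 = 4/7.
Left endpoints: 4, 32/7, 36/7, 40/7, 44/7, 48/7, 52/7.
f(4) ≈ -0.14550, f(32/7) ≈ -0.96052, f(36/7) ≈ -0.65173, f(40/7) ≈ 0.41959, f(44/7) ≈ 0.99999, f(48/7) ≈ 0.41039, f(52/7) ≈ -0.65937.
Sum = Δs · [f(4) + f(32/7) + f(36/7) + ...].
Sum ≈ -0.33551.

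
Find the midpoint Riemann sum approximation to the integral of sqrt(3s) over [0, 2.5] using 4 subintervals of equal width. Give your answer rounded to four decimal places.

4.6076

Δs = (2.5 − 0)/4 = 0.625.
Midpoints: 0.3125, 0.9375, 1.5625, 2.1875.
f(0.3125) ≈ 0.9682, f(0.9375) ≈ 1.6771, f(1.5625) ≈ 2.1651, f(2.1875) ≈ 2.5617.
Sum = Δs · [f(0.3125) + f(0.9375) + f(1.5625) + f(2.1875)].
Sum ≈ 4.6076.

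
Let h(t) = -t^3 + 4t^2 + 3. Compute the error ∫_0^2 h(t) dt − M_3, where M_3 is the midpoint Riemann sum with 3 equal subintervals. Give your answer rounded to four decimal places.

Exact integral: ∫_0^2 h(t) dt ≈ 12.666667.
M_3 ≈ 12.592593.
Error ≈ 12.666667 − 12.592593 ≈ 0.0741.

0.0741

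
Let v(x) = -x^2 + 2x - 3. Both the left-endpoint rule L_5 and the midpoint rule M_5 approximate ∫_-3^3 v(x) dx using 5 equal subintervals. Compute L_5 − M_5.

L_5 = -44.64.
M_5 = -35.28.
L_5 − M_5 = -9.36.

-9.36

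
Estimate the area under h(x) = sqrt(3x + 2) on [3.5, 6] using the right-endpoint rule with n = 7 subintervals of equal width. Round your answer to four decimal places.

Δx = (6 − 3.5)/7 = 5/14.
Right endpoints: 27/7, 59/14, 32/7, 69/14, 37/7, 79/14, 6.
h(27/7) ≈ 3.6839, h(59/14) ≈ 3.8266, h(32/7) ≈ 3.9641, h(69/14) ≈ 4.0970, h(37/7) ≈ 4.2258, h(79/14) ≈ 4.3507, h(6) ≈ 4.4721.
Sum = Δx · [h(27/7) + h(59/14) + h(32/7) + ...].
Sum ≈ 10.2215.

10.2215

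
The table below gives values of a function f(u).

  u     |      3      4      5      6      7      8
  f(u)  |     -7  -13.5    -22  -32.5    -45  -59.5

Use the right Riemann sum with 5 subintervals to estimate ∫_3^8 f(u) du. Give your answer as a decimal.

Δu = 1.
Sum = 1·[(-13.5) + (-22) + (-32.5) + (-45) + (-59.5)] = -172.5.

-172.5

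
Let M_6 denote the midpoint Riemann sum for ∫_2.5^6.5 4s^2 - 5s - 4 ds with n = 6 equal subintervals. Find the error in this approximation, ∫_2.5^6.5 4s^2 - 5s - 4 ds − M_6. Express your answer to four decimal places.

Exact integral: ∫_2.5^6.5 f(s) ds ≈ 239.333333.
M_6 ≈ 238.740741.
Error ≈ 239.333333 − 238.740741 ≈ 0.5926.

0.5926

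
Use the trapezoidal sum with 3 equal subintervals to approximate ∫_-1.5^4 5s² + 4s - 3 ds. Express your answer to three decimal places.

138.697

Δs = (4 − (-1.5))/3 = 11/6.
f(-1.5) = 2.25, f(1/3) = -10/9, f(13/6) = 1049/36, f(4) = 93.
T_3 = (Δs/2)·[f(s_0) + 2f(s_1) + 2f(s_2) + f(s_3)].
Sum ≈ 138.697.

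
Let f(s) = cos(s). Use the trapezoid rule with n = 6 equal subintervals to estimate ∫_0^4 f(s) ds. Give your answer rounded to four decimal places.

-0.7286

Δs = (4 − 0)/6 = 2/3.
f(0) ≈ 1.0000, f(2/3) ≈ 0.7859, f(4/3) ≈ 0.2352, f(2) ≈ -0.4161, f(8/3) ≈ -0.8893, f(10/3) ≈ -0.9817, f(4) ≈ -0.6536.
T_6 = (Δs/2)·[f(s_0) + 2f(s_1) + ... + 2f(s_{5}) + f(s_6)].
Sum ≈ -0.7286.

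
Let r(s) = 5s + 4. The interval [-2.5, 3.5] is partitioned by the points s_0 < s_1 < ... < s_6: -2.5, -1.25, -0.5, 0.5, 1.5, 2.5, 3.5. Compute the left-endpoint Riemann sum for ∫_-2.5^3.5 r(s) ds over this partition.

23.6875

Subinterval widths: 1.25, 0.75, 1, 1, 1, 1.
Left endpoints: -2.5, -1.25, -0.5, 0.5, 1.5, 2.5.
r(-2.5) = -8.5, r(-1.25) = -2.25, r(-0.5) = 1.5, r(0.5) = 6.5, r(1.5) = 11.5, r(2.5) = 16.5.
Sum = Σ Δs_i · r(s_i).
Sum = 23.6875.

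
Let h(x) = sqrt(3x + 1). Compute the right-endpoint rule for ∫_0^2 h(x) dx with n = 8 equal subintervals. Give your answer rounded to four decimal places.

Δx = (2 − 0)/8 = 0.25.
Right endpoints: 0.25, 0.5, 0.75, 1, 1.25, 1.5, 1.75, 2.
h(0.25) ≈ 1.3229, h(0.5) ≈ 1.5811, h(0.75) ≈ 1.8028, h(1) ≈ 2.0000, h(1.25) ≈ 2.1794, h(1.5) ≈ 2.3452, h(1.75) ≈ 2.5000, h(2) ≈ 2.6458.
Sum = Δx · [h(0.25) + h(0.5) + h(0.75) + ...].
Sum ≈ 4.0943.

4.0943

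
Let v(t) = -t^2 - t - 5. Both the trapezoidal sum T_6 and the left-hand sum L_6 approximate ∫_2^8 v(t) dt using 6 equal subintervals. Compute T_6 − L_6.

-33

T_6 = -229.
L_6 = -196.
T_6 − L_6 = -33.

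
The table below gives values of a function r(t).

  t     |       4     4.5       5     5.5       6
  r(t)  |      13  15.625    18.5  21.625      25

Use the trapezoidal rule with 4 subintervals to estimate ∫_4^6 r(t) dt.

Δt = 0.5.
T_4 = (0.5/2)·[13 + 2·15.625 + 2·18.5 + 2·21.625 + 25] = 37.375.

37.375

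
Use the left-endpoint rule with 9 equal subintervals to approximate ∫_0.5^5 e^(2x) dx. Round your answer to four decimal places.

6408.6540

Δx = (5 − 0.5)/9 = 0.5.
Left endpoints: 0.5, 1, 1.5, 2, 2.5, 3, 3.5, 4, 4.5.
f(0.5) ≈ 2.7183, f(1) ≈ 7.3891, f(1.5) ≈ 20.0855, f(2) ≈ 54.5982, f(2.5) ≈ 148.4132, f(3) ≈ 403.4288, f(3.5) ≈ 1096.6332, f(4) ≈ 2980.9580, f(4.5) ≈ 8103.0839.
Sum = Δx · [f(0.5) + f(1) + f(1.5) + ...].
Sum ≈ 6408.6540.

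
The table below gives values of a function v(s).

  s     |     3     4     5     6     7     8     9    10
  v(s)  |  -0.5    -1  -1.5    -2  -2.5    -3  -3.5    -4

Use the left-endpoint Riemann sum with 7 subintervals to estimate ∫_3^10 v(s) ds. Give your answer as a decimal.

Δs = 1.
Sum = 1·[(-0.5) + (-1) + (-1.5) + (-2) + (-2.5) + (-3) + (-3.5)] = -14.

-14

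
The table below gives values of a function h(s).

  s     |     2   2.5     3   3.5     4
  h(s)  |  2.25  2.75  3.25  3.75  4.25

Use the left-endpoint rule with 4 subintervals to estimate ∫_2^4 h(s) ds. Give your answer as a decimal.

Δs = 0.5.
Sum = 0.5·[2.25 + 2.75 + 3.25 + 3.75] = 6.

6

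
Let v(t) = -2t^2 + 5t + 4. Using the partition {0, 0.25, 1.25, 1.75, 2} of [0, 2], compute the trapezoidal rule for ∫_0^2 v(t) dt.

12.28125

Subinterval widths: 0.25, 1, 0.5, 0.25.
v(0) = 4, v(0.25) = 5.125, v(1.25) = 7.125, v(1.75) = 6.625, v(2) = 6.
On each subinterval the trapezoid contributes (Δt_i/2)·[v(t_{i-1}) + v(t_i)].
Sum = 12.28125.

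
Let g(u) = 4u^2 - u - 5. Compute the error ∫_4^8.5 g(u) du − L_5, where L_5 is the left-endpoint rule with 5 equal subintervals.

Exact integral: ∫_4^8.5 g(u) du = 682.875.
L_5 = 586.08.
Error = 682.875 − 586.08 = 96.795.

96.795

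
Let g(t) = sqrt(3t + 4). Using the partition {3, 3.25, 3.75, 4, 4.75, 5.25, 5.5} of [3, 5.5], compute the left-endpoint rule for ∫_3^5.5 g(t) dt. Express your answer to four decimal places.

Subinterval widths: 0.25, 0.5, 0.25, 0.75, 0.5, 0.25.
Left endpoints: 3, 3.25, 3.75, 4, 4.75, 5.25.
g(3) ≈ 3.6056, g(3.25) ≈ 3.7081, g(3.75) ≈ 3.9051, g(4) ≈ 4.0000, g(4.75) ≈ 4.2720, g(5.25) ≈ 4.4441.
Sum = Σ Δt_i · g(t_i).
Sum ≈ 9.9787.

9.9787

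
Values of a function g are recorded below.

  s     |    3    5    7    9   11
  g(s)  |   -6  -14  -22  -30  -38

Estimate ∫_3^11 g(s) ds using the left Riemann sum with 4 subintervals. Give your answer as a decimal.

-144

Δs = 2.
Sum = 2·[(-6) + (-14) + (-22) + (-30)] = -144.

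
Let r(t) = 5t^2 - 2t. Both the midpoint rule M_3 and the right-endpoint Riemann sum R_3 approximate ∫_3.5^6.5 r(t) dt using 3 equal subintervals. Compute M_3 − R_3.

-75.75

M_3 = 355.
R_3 = 430.75.
M_3 − R_3 = -75.75.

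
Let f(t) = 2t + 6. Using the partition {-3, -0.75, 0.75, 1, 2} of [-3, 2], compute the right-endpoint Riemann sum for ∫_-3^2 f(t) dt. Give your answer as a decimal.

33.375

Subinterval widths: 2.25, 1.5, 0.25, 1.
Right endpoints: -0.75, 0.75, 1, 2.
f(-0.75) = 4.5, f(0.75) = 7.5, f(1) = 8, f(2) = 10.
Sum = Σ Δt_i · f(t_i).
Sum = 33.375.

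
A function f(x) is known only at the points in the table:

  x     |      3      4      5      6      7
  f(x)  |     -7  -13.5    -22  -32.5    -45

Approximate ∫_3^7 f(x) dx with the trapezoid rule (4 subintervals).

-94

Δx = 1.
T_4 = (1/2)·[(-7) + 2·(-13.5) + 2·(-22) + 2·(-32.5) + (-45)] = -94.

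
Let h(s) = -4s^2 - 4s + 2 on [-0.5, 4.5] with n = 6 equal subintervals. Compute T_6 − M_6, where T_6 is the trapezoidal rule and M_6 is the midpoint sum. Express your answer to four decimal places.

-3.4722

T_6 ≈ -153.981481.
M_6 ≈ -150.509259.
T_6 − M_6 ≈ -3.4722.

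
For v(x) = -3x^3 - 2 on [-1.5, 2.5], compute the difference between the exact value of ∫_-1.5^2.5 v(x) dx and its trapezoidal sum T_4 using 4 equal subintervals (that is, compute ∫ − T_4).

3

Exact integral: ∫_-1.5^2.5 v(x) dx = -33.5.
T_4 = -36.5.
Error = -33.5 − (-36.5) = 3.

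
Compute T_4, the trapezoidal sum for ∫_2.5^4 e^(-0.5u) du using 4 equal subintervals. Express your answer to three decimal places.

Δu = (4 − 2.5)/4 = 0.375.
f(2.5) ≈ 0.287, f(2.875) ≈ 0.238, f(3.25) ≈ 0.197, f(3.625) ≈ 0.163, f(4) ≈ 0.135.
T_4 = (Δu/2)·[f(u_0) + 2f(u_1) + 2f(u_2) + 2f(u_3) + f(u_4)].
Sum ≈ 0.303.

0.303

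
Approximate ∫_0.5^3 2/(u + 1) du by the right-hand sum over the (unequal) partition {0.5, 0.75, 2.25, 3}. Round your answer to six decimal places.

Subinterval widths: 0.25, 1.5, 0.75.
Right endpoints: 0.75, 2.25, 3.
f(0.75) = 8/7, f(2.25) = 8/13, f(3) = 0.5.
Sum = Σ Δu_i · f(u_i).
Sum ≈ 1.583791.

1.583791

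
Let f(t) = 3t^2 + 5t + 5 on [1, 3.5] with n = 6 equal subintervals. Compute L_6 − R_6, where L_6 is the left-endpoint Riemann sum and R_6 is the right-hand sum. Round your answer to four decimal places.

-19.2708

L_6 ≈ 73.081597.
R_6 ≈ 92.352431.
L_6 − R_6 ≈ -19.2708.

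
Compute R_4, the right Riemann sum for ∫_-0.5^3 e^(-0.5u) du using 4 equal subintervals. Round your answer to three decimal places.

Δu = (3 − (-0.5))/4 = 0.875.
Right endpoints: 0.375, 1.25, 2.125, 3.
f(0.375) ≈ 0.829, f(1.25) ≈ 0.535, f(2.125) ≈ 0.346, f(3) ≈ 0.223.
Sum = Δu · [f(0.375) + f(1.25) + f(2.125) + f(3)].
Sum ≈ 1.691.

1.691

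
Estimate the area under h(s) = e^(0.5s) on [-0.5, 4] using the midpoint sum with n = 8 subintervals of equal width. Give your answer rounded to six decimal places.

13.177037

Δs = (4 − (-0.5))/8 = 0.5625.
Midpoints: -0.21875, 0.34375, 0.90625, 1.46875, 2.03125, 2.59375, 3.15625, 3.71875.
h(-0.21875) ≈ 0.896394, h(0.34375) ≈ 1.187529, h(0.90625) ≈ 1.573221, h(1.46875) ≈ 2.084179, h(2.03125) ≈ 2.761089, h(2.59375) ≈ 3.657848, h(3.15625) ≈ 4.845861, h(3.71875) ≈ 6.419723.
Sum = Δs · [h(-0.21875) + h(0.34375) + h(0.90625) + ...].
Sum ≈ 13.177037.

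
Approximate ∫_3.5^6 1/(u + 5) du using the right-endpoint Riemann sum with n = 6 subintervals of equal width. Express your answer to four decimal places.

Δu = (6 − 3.5)/6 = 5/12.
Right endpoints: 47/12, 13/3, 4.75, 31/6, 67/12, 6.
f(47/12) = 12/107, f(13/3) = 3/28, f(4.75) = 4/39, f(31/6) = 6/61, f(67/12) = 12/127, f(6) = 1/11.
Sum = Δu · [f(47/12) + f(13/3) + f(4.75) + ...].
Sum ≈ 0.2523.

0.2523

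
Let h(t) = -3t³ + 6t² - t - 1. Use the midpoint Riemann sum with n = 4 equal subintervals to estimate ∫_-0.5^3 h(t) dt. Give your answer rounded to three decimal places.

Δt = (3 − (-0.5))/4 = 0.875.
Midpoints: -0.0625, 0.8125, 1.6875, 2.5625.
h(-0.0625) = -3741/4096, h(0.8125) = 2209/4096, h(1.6875) = -73/4096, h(2.5625) = -59979/4096.
Sum = Δt · [h(-0.0625) + h(0.8125) + h(1.6875) + h(2.5625)].
Sum ≈ -13.156.

-13.156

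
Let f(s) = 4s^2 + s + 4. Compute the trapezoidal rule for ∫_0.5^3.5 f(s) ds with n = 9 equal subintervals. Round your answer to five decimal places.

75.22222

Δs = (3.5 − 0.5)/9 = 1/3.
f(0.5) = 5.5, f(5/6) = 137/18, f(7/6) = 191/18, f(1.5) = 14.5, f(11/6) = 347/18, f(13/6) = 449/18, f(2.5) = 31.5, f(17/6) = 701/18, f(19/6) = 851/18, f(3.5) = 56.5.
T_9 = (Δs/2)·[f(s_0) + 2f(s_1) + ... + 2f(s_{8}) + f(s_9)].
Sum ≈ 75.22222.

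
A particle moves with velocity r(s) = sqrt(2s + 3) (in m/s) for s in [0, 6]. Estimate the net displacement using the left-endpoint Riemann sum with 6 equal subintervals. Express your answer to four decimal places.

16.5360

Δs = (6 − 0)/6 = 1.
Left endpoints: 0, 1, 2, 3, 4, 5.
r(0) ≈ 1.7321, r(1) ≈ 2.2361, r(2) ≈ 2.6458, r(3) ≈ 3.0000, r(4) ≈ 3.3166, r(5) ≈ 3.6056.
Sum = Δs · [r(0) + r(1) + r(2) + ...].
Sum ≈ 16.5360.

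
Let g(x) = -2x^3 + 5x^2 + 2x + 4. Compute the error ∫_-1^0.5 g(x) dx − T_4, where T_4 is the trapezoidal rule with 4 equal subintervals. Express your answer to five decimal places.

Exact integral: ∫_-1^0.5 g(x) dx = 7.59375.
T_4 ≈ 7.8222656.
Error ≈ 7.59375 − 7.8222656 ≈ -0.22852.

-0.22852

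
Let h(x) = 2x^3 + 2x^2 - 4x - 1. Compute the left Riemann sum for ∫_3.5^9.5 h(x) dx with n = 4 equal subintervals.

Δx = (9.5 − 3.5)/4 = 1.5.
Left endpoints: 3.5, 5, 6.5, 8.
h(3.5) = 95.25, h(5) = 279, h(6.5) = 606.75, h(8) = 1119.
Sum = Δx · [h(3.5) + h(5) + h(6.5) + h(8)].
Sum = 3150.

3150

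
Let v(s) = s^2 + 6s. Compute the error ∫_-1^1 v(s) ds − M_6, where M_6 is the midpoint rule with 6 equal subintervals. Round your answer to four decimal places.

0.0185

Exact integral: ∫_-1^1 v(s) ds ≈ 0.666667.
M_6 ≈ 0.648148.
Error ≈ 0.666667 − 0.648148 ≈ 0.0185.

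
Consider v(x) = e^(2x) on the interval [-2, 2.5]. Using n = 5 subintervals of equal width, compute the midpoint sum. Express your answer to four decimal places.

65.0527

Δx = (2.5 − (-2))/5 = 0.9.
Midpoints: -1.55, -0.65, 0.25, 1.15, 2.05.
v(-1.55) ≈ 0.0450, v(-0.65) ≈ 0.2725, v(0.25) ≈ 1.6487, v(1.15) ≈ 9.9742, v(2.05) ≈ 60.3403.
Sum = Δx · [v(-1.55) + v(-0.65) + v(0.25) + v(1.15) + v(2.05)].
Sum ≈ 65.0527.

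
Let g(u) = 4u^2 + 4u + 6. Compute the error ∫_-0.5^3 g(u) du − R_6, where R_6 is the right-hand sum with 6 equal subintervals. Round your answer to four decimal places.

-15.0856

Exact integral: ∫_-0.5^3 g(u) du ≈ 74.666667.
R_6 ≈ 89.752315.
Error ≈ 74.666667 − 89.752315 ≈ -15.0856.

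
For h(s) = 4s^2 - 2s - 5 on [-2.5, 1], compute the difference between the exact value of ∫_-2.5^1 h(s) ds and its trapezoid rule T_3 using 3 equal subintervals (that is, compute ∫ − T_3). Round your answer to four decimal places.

Exact integral: ∫_-2.5^1 h(s) ds ≈ 9.916667.
T_3 ≈ 13.092593.
Error ≈ 9.916667 − 13.092593 ≈ -3.1759.

-3.1759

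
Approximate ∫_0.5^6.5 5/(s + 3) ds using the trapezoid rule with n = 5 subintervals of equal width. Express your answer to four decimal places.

Δs = (6.5 − 0.5)/5 = 1.2.
f(0.5) = 10/7, f(1.7) = 50/47, f(2.9) = 50/59, f(4.1) = 50/71, f(5.3) = 50/83, f(6.5) = 10/19.
T_5 = (Δs/2)·[f(s_0) + 2f(s_1) + ... + 2f(s_{4}) + f(s_5)].
Sum ≈ 5.0344.

5.0344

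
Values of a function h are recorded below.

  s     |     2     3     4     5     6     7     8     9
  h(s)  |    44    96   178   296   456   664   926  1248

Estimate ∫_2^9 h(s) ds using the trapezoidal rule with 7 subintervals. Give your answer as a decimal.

Δs = 1.
T_7 = (1/2)·[44 + 2·96 + 2·178 + 2·296 + 2·456 + 2·664 + 2·926 + 1248] = 3262.

3262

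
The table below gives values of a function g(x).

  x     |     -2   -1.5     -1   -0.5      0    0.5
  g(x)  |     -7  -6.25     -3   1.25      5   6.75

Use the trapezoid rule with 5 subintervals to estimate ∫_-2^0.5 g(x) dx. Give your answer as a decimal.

Δx = 0.5.
T_5 = (0.5/2)·[(-7) + 2·(-6.25) + 2·(-3) + 2·1.25 + 2·5 + 6.75] = -1.5625.

-1.5625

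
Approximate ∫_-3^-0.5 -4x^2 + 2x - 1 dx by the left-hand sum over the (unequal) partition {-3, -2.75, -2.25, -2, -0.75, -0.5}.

-63

Subinterval widths: 0.25, 0.5, 0.25, 1.25, 0.25.
Left endpoints: -3, -2.75, -2.25, -2, -0.75.
f(-3) = -43, f(-2.75) = -36.75, f(-2.25) = -25.75, f(-2) = -21, f(-0.75) = -4.75.
Sum = Σ Δx_i · f(x_i).
Sum = -63.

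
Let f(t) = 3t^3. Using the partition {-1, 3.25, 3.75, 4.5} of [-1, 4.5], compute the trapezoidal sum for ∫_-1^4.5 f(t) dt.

Subinterval widths: 4.25, 0.5, 0.75.
f(-1) = -3, f(3.25) = 102.984375, f(3.75) = 158.203125, f(4.5) = 273.375.
On each subinterval the trapezoid contributes (Δt_i/2)·[f(t_{i-1}) + f(t_i)].
Sum = 439.60546875.

439.60546875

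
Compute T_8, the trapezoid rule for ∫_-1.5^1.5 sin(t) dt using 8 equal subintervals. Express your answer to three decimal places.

0.000

Δt = (1.5 − (-1.5))/8 = 0.375.
f(-1.5) ≈ -0.997, f(-1.125) ≈ -0.902, f(-0.75) ≈ -0.682, f(-0.375) ≈ -0.366, f(0) ≈ 0.000, f(0.375) ≈ 0.366, f(0.75) ≈ 0.682, f(1.125) ≈ 0.902, f(1.5) ≈ 0.997.
T_8 = (Δt/2)·[f(t_0) + 2f(t_1) + ... + 2f(t_{7}) + f(t_8)].
Sum ≈ 0.000.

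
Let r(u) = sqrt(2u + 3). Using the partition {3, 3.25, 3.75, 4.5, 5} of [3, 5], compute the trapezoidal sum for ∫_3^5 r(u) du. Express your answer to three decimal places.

6.623

Subinterval widths: 0.25, 0.5, 0.75, 0.5.
r(3) ≈ 3.000, r(3.25) ≈ 3.082, r(3.75) ≈ 3.240, r(4.5) ≈ 3.464, r(5) ≈ 3.606.
On each subinterval the trapezoid contributes (Δu_i/2)·[r(u_{i-1}) + r(u_i)].
Sum ≈ 6.623.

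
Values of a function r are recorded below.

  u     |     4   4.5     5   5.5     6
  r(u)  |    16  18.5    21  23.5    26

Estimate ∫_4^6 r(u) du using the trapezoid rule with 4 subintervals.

Δu = 0.5.
T_4 = (0.5/2)·[16 + 2·18.5 + 2·21 + 2·23.5 + 26] = 42.

42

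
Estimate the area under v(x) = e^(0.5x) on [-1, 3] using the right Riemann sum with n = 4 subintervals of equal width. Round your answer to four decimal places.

Δx = (3 − (-1))/4 = 1.
Right endpoints: 0, 1, 2, 3.
v(0) ≈ 1.0000, v(1) ≈ 1.6487, v(2) ≈ 2.7183, v(3) ≈ 4.4817.
Sum = Δx · [v(0) + v(1) + v(2) + v(3)].
Sum ≈ 9.8487.

9.8487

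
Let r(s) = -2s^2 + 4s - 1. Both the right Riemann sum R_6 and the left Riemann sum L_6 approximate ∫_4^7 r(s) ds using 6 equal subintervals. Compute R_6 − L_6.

-27

R_6 = -136.75.
L_6 = -109.75.
R_6 − L_6 = -27.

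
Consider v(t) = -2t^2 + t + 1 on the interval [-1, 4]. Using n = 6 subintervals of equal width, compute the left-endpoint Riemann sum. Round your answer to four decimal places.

Δt = (4 − (-1))/6 = 5/6.
Left endpoints: -1, -1/6, 2/3, 1.5, 7/3, 19/6.
v(-1) = -2, v(-1/6) = 7/9, v(2/3) = 7/9, v(1.5) = -2, v(7/3) = -68/9, v(19/6) = -143/9.
Sum = Δt · [v(-1) + v(-1/6) + v(2/3) + ...].
Sum ≈ -21.5741.

-21.5741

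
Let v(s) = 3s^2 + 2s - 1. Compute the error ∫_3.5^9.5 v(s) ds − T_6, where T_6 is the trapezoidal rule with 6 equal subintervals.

Exact integral: ∫_3.5^9.5 v(s) ds = 886.5.
T_6 = 889.5.
Error = 886.5 − 889.5 = -3.

-3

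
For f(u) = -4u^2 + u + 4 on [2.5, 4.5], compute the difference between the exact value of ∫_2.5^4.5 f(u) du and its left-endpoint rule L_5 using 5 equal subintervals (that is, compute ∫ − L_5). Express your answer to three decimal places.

Exact integral: ∫_2.5^4.5 f(u) du ≈ -85.66667.
L_5 = -75.08.
Error ≈ -85.66667 − (-75.08) ≈ -10.587.

-10.587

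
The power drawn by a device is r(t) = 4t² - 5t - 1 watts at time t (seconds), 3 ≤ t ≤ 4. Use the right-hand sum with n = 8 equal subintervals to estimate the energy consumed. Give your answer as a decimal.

32.28125

Δt = (4 − 3)/8 = 0.125.
Right endpoints: 3.125, 3.25, 3.375, 3.5, 3.625, 3.75, 3.875, 4.
r(3.125) = 22.4375, r(3.25) = 25, r(3.375) = 27.6875, r(3.5) = 30.5, r(3.625) = 33.4375, r(3.75) = 36.5, r(3.875) = 39.6875, r(4) = 43.
Sum = Δt · [r(3.125) + r(3.25) + r(3.375) + ...].
Sum = 32.28125.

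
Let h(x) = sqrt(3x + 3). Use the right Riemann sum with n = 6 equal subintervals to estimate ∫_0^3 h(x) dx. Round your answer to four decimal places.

8.5069

Δx = (3 − 0)/6 = 0.5.
Right endpoints: 0.5, 1, 1.5, 2, 2.5, 3.
h(0.5) ≈ 2.1213, h(1) ≈ 2.4495, h(1.5) ≈ 2.7386, h(2) ≈ 3.0000, h(2.5) ≈ 3.2404, h(3) ≈ 3.4641.
Sum = Δx · [h(0.5) + h(1) + h(1.5) + ...].
Sum ≈ 8.5069.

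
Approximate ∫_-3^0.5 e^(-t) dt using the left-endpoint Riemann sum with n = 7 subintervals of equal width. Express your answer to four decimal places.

Δt = (0.5 − (-3))/7 = 0.5.
Left endpoints: -3, -2.5, -2, -1.5, -1, -0.5, 0.
f(-3) ≈ 20.0855, f(-2.5) ≈ 12.1825, f(-2) ≈ 7.3891, f(-1.5) ≈ 4.4817, f(-1) ≈ 2.7183, f(-0.5) ≈ 1.6487, f(0) ≈ 1.0000.
Sum = Δt · [f(-3) + f(-2.5) + f(-2) + ...].
Sum ≈ 24.7529.

24.7529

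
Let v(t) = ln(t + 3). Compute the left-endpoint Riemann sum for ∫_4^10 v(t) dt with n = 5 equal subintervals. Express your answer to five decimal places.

Δt = (10 − 4)/5 = 1.2.
Left endpoints: 4, 5.2, 6.4, 7.6, 8.8.
v(4) ≈ 1.94591, v(5.2) ≈ 2.10413, v(6.4) ≈ 2.24071, v(7.6) ≈ 2.36085, v(8.8) ≈ 2.46810.
Sum = Δt · [v(4) + v(5.2) + v(6.4) + v(7.6) + v(8.8)].
Sum ≈ 13.34365.

13.34365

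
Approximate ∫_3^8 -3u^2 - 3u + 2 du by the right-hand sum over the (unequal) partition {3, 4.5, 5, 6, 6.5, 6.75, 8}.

-654.734375

Subinterval widths: 1.5, 0.5, 1, 0.5, 0.25, 1.25.
Right endpoints: 4.5, 5, 6, 6.5, 6.75, 8.
f(4.5) = -72.25, f(5) = -88, f(6) = -124, f(6.5) = -144.25, f(6.75) = -154.9375, f(8) = -214.
Sum = Σ Δu_i · f(u_i).
Sum = -654.734375.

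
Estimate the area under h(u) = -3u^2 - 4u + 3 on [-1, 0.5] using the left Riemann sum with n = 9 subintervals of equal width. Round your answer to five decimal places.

5.16667

Δu = (0.5 − (-1))/9 = 1/6.
Left endpoints: -1, -5/6, -2/3, -0.5, -1/3, -1/6, 0, 1/6, 1/3.
h(-1) = 4, h(-5/6) = 4.25, h(-2/3) = 13/3, h(-0.5) = 4.25, h(-1/3) = 4, h(-1/6) = 43/12, h(0) = 3, h(1/6) = 2.25, h(1/3) = 4/3.
Sum = Δu · [h(-1) + h(-5/6) + h(-2/3) + ...].
Sum ≈ 5.16667.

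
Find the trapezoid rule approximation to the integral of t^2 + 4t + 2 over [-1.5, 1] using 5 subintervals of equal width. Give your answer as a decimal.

4.0625

Δt = (1 − (-1.5))/5 = 0.5.
f(-1.5) = -1.75, f(-1) = -1, f(-0.5) = 0.25, f(0) = 2, f(0.5) = 4.25, f(1) = 7.
T_5 = (Δt/2)·[f(t_0) + 2f(t_1) + ... + 2f(t_{4}) + f(t_5)].
Sum = 4.0625.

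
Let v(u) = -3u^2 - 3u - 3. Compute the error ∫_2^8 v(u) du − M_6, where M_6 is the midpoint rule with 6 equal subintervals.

-1.5

Exact integral: ∫_2^8 v(u) du = -612.
M_6 = -610.5.
Error = -612 − (-610.5) = -1.5.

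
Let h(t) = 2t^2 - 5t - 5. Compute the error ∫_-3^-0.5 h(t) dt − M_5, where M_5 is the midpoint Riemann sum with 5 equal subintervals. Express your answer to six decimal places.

Exact integral: ∫_-3^-0.5 h(t) dt ≈ 27.29166667.
M_5 = 27.1875.
Error ≈ 27.29166667 − 27.1875 ≈ 0.104167.

0.104167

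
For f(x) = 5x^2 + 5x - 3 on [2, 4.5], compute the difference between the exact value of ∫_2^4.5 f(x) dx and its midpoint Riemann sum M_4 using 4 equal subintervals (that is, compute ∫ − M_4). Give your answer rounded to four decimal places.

Exact integral: ∫_2^4.5 f(x) dx ≈ 171.666667.
M_4 ≈ 171.259766.
Error ≈ 171.666667 − 171.259766 ≈ 0.4069.

0.4069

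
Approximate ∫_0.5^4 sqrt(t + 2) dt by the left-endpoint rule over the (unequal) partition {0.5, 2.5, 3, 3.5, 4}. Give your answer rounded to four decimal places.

6.5136

Subinterval widths: 2, 0.5, 0.5, 0.5.
Left endpoints: 0.5, 2.5, 3, 3.5.
f(0.5) ≈ 1.5811, f(2.5) ≈ 2.1213, f(3) ≈ 2.2361, f(3.5) ≈ 2.3452.
Sum = Σ Δt_i · f(t_i).
Sum ≈ 6.5136.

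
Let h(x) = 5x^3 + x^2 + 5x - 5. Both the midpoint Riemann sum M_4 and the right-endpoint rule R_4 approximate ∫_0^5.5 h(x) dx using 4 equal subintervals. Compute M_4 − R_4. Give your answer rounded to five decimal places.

M_4 ≈ 1210.8002930.
R_4 ≈ 1932.2509766.
M_4 − R_4 ≈ -721.45068.

-721.45068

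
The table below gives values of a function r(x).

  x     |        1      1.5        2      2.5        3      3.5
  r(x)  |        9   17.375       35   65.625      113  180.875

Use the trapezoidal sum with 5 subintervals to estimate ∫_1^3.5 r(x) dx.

Δx = 0.5.
T_5 = (0.5/2)·[9 + 2·17.375 + 2·35 + 2·65.625 + 2·113 + 180.875] = 162.96875.

162.96875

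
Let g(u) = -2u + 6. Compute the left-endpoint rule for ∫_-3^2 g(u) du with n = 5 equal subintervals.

40

Δu = (2 − (-3))/5 = 1.
Left endpoints: -3, -2, -1, 0, 1.
g(-3) = 12, g(-2) = 10, g(-1) = 8, g(0) = 6, g(1) = 4.
Sum = Δu · [g(-3) + g(-2) + g(-1) + g(0) + g(1)].
Sum = 40.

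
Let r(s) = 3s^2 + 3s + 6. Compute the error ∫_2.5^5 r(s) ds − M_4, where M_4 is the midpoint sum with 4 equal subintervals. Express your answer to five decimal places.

0.24414

Exact integral: ∫_2.5^5 r(s) ds = 152.5.
M_4 ≈ 152.2558594.
Error ≈ 152.5 − 152.2558594 ≈ 0.24414.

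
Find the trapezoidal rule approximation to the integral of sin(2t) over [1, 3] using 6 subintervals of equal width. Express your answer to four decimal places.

Δt = (3 − 1)/6 = 1/3.
f(1) ≈ 0.9093, f(4/3) ≈ 0.4573, f(5/3) ≈ -0.1906, f(2) ≈ -0.7568, f(7/3) ≈ -0.9990, f(8/3) ≈ -0.8133, f(3) ≈ -0.2794.
T_6 = (Δt/2)·[f(t_0) + 2f(t_1) + ... + 2f(t_{5}) + f(t_6)].
Sum ≈ -0.6625.

-0.6625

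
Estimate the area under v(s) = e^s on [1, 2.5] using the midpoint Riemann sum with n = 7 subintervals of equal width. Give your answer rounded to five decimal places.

Δs = (2.5 − 1)/7 = 3/14.
Midpoints: 31/28, 37/28, 43/28, 1.75, 55/28, 61/28, 67/28.
v(31/28) ≈ 3.02570, v(37/28) ≈ 3.74877, v(43/28) ≈ 4.64464, v(1.75) ≈ 5.75460, v(55/28) ≈ 7.12982, v(61/28) ≈ 8.83368, v(67/28) ≈ 10.94472.
Sum = Δs · [v(31/28) + v(37/28) + v(43/28) + ...].
Sum ≈ 9.44613.

9.44613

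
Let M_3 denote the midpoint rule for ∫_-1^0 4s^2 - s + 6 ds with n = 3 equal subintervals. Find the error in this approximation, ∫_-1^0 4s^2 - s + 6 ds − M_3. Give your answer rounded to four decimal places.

0.0370

Exact integral: ∫_-1^0 f(s) ds ≈ 7.833333.
M_3 ≈ 7.796296.
Error ≈ 7.833333 − 7.796296 ≈ 0.0370.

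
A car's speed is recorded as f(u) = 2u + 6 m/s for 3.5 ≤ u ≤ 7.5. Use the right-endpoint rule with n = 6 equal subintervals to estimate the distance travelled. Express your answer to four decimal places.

Δu = (7.5 − 3.5)/6 = 2/3.
Right endpoints: 25/6, 29/6, 5.5, 37/6, 41/6, 7.5.
f(25/6) = 43/3, f(29/6) = 47/3, f(5.5) = 17, f(37/6) = 55/3, f(41/6) = 59/3, f(7.5) = 21.
Sum = Δu · [f(25/6) + f(29/6) + f(5.5) + ...].
Sum ≈ 70.6667.

70.6667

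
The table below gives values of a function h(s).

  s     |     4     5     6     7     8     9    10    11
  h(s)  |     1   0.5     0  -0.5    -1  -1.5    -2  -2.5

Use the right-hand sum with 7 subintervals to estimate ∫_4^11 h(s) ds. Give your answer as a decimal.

-7

Δs = 1.
Sum = 1·[0.5 + 0 + (-0.5) + (-1) + (-1.5) + (-2) + (-2.5)] = -7.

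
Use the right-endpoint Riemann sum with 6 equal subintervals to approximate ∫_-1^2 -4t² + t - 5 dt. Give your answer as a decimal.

-28.25

Δt = (2 − (-1))/6 = 0.5.
Right endpoints: -0.5, 0, 0.5, 1, 1.5, 2.
f(-0.5) = -6.5, f(0) = -5, f(0.5) = -5.5, f(1) = -8, f(1.5) = -12.5, f(2) = -19.
Sum = Δt · [f(-0.5) + f(0) + f(0.5) + ...].
Sum = -28.25.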